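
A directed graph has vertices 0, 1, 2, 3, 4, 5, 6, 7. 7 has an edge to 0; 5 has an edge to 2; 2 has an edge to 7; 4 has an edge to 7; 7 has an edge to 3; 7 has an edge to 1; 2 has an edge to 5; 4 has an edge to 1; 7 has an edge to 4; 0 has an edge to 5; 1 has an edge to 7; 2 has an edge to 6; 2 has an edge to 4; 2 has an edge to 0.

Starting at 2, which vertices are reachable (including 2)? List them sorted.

0, 1, 2, 3, 4, 5, 6, 7

Start at 2.
Its neighbours: 0, 4, 5, 6, 7.
Then their neighbours: 1, 3.
Every vertex is now reached.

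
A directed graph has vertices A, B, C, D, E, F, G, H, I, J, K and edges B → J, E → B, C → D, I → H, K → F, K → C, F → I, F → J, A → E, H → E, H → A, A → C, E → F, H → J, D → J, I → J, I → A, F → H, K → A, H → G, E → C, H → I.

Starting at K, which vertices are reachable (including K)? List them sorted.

A, B, C, D, E, F, G, H, I, J, K

Start at K.
Its neighbours: A, C, F.
Then their neighbours: D, E, H, I, J.
Then next layer: B, G.
Every vertex is now reached.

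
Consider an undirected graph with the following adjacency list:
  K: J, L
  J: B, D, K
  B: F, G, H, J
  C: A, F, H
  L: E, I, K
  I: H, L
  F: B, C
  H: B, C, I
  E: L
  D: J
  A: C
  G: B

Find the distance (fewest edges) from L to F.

4

Distance 0: L.
Distance 1: E, I, K.
Distance 2: H, J.
Distance 3: B, C, D.
Distance 4: A, F, G — contains F.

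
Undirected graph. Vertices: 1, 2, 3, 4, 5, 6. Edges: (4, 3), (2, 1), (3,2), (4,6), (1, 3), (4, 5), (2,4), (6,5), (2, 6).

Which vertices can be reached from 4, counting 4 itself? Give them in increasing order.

Start at 4.
Its neighbours: 2, 3, 5, 6.
Then their neighbours: 1.
Every vertex is now reached.

1, 2, 3, 4, 5, 6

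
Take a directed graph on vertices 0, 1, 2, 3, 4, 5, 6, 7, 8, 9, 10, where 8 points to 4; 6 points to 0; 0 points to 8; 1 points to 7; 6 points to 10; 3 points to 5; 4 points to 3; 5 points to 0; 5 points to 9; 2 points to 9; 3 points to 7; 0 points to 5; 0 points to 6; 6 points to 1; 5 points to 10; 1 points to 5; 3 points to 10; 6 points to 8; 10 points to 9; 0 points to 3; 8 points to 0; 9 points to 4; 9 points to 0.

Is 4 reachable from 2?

Yes

Explore from 2.
Distance 1: reach 9.
Distance 2: reach 0, 4.
Found 4.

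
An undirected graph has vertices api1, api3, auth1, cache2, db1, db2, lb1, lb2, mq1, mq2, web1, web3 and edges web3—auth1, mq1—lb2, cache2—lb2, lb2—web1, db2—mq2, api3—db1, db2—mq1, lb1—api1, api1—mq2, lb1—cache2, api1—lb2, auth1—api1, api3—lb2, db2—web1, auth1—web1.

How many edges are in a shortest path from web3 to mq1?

Distance 0: web3.
Distance 1: auth1.
Distance 2: api1, web1.
Distance 3: db2, lb1, lb2, mq2.
Distance 4: api3, cache2, mq1 — contains mq1.

4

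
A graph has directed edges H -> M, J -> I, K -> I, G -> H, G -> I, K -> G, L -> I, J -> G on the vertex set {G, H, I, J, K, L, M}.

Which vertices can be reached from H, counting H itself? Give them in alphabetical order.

Start at H.
Its neighbours: M.
Nothing further is reachable.

H, M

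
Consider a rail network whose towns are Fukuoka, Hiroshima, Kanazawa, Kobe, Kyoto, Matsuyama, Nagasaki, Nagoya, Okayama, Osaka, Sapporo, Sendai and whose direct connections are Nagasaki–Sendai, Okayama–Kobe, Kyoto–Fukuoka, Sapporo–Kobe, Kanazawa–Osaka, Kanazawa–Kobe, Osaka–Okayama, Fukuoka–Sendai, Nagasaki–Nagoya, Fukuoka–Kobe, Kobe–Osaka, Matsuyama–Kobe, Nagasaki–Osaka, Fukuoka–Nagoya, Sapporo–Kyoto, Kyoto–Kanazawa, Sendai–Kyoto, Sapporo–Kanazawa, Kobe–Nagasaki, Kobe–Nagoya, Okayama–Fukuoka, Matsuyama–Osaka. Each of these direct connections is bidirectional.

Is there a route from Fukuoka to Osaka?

Explore from Fukuoka.
Distance 1: reach Kobe, Kyoto, Nagoya, Okayama, Sendai.
Distance 2: reach Kanazawa, Matsuyama, Nagasaki, Osaka, Sapporo.
Found Osaka.

Yes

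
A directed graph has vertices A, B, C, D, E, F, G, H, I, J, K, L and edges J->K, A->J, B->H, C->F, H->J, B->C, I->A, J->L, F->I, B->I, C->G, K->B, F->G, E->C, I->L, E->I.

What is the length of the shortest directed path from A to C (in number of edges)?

4

Distance 0: A.
Distance 1: J.
Distance 2: K, L.
Distance 3: B.
Distance 4: C, H, I — contains C.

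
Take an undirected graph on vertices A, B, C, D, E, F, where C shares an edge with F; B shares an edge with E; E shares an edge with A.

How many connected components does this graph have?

3

From A: component {A, B, E}.
From C: component {C, F}.
From D: component {D}.
That's 3 components.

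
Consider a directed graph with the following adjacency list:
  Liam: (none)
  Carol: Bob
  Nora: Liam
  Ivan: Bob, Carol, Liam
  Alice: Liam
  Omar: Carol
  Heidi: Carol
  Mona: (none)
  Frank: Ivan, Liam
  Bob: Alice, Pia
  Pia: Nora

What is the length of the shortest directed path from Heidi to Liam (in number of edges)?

4

Distance 0: Heidi.
Distance 1: Carol.
Distance 2: Bob.
Distance 3: Alice, Pia.
Distance 4: Liam, Nora — contains Liam.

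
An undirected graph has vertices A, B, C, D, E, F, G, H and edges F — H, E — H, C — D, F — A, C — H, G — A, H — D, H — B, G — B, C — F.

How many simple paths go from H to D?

H–B–G–A–F–C–D
H–C–D
H–D
H–F–C–D

4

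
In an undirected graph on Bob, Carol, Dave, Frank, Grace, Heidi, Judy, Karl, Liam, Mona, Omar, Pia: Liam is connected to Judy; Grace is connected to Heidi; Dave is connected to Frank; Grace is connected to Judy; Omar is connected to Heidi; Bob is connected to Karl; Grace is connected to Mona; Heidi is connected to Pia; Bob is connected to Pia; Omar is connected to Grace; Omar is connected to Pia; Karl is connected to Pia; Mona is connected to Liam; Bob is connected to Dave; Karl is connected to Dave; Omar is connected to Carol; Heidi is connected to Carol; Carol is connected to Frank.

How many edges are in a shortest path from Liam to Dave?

Distance 0: Liam.
Distance 1: Judy, Mona.
Distance 2: Grace.
Distance 3: Heidi, Omar.
Distance 4: Carol, Pia.
Distance 5: Bob, Frank, Karl.
Distance 6: Dave — contains Dave.

6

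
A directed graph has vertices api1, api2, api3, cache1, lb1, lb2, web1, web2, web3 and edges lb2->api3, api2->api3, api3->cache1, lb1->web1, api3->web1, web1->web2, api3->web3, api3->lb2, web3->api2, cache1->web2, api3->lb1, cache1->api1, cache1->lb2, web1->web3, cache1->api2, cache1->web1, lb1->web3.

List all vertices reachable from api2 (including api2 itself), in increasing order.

Start at api2.
Its neighbours: api3.
Then their neighbours: cache1, lb1, lb2, web1, web3.
Then next layer: api1, web2.
Every vertex is now reached.

api1, api2, api3, cache1, lb1, lb2, web1, web2, web3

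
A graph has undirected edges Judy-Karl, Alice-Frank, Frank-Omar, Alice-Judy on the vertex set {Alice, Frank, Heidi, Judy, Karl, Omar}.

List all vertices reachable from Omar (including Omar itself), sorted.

Start at Omar.
Its neighbours: Frank.
Then their neighbours: Alice.
Then next layer: Judy.
Then next layer: Karl.
Nothing further is reachable.

Alice, Frank, Judy, Karl, Omar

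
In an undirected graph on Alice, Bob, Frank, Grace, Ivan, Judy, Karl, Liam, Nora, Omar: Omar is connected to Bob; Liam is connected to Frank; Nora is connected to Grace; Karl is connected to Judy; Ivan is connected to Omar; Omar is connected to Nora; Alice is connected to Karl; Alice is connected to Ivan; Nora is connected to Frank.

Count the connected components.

From Alice: component {Alice, Bob, Frank, Grace, Ivan, Judy, Karl, Liam, Nora, Omar}.
That's 1 component.

1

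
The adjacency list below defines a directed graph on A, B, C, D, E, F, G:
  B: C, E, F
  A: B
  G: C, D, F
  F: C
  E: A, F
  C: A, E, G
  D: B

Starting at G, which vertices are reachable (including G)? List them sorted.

A, B, C, D, E, F, G

Start at G.
Its neighbours: C, D, F.
Then their neighbours: A, B, E.
Every vertex is now reached.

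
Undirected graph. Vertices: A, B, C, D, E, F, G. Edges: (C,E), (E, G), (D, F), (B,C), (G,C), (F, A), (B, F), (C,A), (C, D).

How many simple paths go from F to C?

F–A–C
F–B–C
F–D–C

3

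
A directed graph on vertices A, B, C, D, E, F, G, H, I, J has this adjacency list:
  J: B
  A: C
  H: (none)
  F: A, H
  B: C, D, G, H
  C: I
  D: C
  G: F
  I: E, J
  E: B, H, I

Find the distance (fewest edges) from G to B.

Distance 0: G.
Distance 1: F.
Distance 2: A, H.
Distance 3: C.
Distance 4: I.
Distance 5: E, J.
Distance 6: B — contains B.

6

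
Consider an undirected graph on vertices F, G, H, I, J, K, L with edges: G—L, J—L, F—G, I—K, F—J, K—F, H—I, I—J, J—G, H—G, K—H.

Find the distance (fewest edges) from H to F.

Distance 0: H.
Distance 1: G, I, K.
Distance 2: F, J, L — contains F.

2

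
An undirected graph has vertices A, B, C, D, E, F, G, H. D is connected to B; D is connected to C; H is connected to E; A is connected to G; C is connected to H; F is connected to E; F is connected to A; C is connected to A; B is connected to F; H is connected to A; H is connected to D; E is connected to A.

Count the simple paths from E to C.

16

E–A–C
E–A–F–B–D–C
E–A–F–B–D–H–C
E–A–H–C
E–A–H–D–C
E–F–A–C
E–F–A–H–C
E–F–A–H–D–C
... and 8 more.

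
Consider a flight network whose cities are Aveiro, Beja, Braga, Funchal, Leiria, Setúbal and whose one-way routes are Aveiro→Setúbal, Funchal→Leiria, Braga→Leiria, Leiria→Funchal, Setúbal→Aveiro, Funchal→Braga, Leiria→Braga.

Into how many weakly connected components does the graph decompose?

3

From Aveiro: component {Aveiro, Setúbal}.
From Beja: component {Beja}.
From Braga: component {Braga, Funchal, Leiria}.
That's 3 components.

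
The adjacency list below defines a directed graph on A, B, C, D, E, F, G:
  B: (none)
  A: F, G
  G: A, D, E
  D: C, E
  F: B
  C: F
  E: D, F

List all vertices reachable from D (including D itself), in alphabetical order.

B, C, D, E, F

Start at D.
Its neighbours: C, E.
Then their neighbours: F.
Then next layer: B.
Nothing further is reachable.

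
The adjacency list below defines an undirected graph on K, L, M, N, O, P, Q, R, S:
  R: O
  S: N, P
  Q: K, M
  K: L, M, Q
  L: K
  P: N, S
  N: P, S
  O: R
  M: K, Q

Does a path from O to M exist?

No

Explore from O.
Distance 1: reach R.
The search is exhausted without reaching M; it lies in a different component.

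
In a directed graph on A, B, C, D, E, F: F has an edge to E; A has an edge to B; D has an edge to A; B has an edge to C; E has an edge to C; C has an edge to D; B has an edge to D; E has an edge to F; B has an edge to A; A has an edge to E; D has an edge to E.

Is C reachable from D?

Yes

Explore from D.
Distance 1: reach A, E.
Distance 2: reach B, C, F.
Found C.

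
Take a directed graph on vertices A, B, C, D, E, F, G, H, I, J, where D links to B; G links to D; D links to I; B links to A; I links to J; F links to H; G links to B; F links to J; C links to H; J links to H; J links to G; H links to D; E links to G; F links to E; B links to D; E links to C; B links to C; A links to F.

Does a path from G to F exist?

Explore from G.
Distance 1: reach B, D.
Distance 2: reach A, C, I.
Distance 3: reach F, H, J.
Found F.

Yes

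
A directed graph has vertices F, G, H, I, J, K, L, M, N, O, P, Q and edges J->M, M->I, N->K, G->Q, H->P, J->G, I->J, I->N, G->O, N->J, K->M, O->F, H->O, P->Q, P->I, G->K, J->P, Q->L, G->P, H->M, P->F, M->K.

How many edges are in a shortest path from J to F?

Distance 0: J.
Distance 1: G, M, P.
Distance 2: F, I, K, O, Q — contains F.

2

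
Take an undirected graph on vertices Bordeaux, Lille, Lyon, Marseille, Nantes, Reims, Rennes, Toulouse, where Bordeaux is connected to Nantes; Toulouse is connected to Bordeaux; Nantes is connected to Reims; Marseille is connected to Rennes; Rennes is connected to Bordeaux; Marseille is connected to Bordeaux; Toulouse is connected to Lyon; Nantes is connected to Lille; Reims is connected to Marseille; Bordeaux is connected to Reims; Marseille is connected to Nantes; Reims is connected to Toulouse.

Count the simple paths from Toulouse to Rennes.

Toulouse–Bordeaux–Marseille–Rennes
Toulouse–Bordeaux–Nantes–Marseille–Rennes
Toulouse–Bordeaux–Nantes–Reims–Marseille–Rennes
Toulouse–Bordeaux–Reims–Marseille–Rennes
Toulouse–Bordeaux–Reims–Nantes–Marseille–Rennes
Toulouse–Bordeaux–Rennes
Toulouse–Reims–Bordeaux–Marseille–Rennes
Toulouse–Reims–Bordeaux–Nantes–Marseille–Rennes
... and 8 more.

16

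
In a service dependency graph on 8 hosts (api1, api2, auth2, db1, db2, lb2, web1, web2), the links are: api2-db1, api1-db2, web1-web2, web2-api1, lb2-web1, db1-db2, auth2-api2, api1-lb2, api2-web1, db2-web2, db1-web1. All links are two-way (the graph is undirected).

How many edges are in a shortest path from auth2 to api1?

Distance 0: auth2.
Distance 1: api2.
Distance 2: db1, web1.
Distance 3: db2, lb2, web2.
Distance 4: api1 — contains api1.

4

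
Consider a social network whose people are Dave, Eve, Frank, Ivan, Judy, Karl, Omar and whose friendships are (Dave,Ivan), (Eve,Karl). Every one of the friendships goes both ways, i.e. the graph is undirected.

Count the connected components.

From Dave: component {Dave, Ivan}.
From Eve: component {Eve, Karl}.
From Frank: component {Frank}.
From Judy: component {Judy}.
From Omar: component {Omar}.
That's 5 components.

5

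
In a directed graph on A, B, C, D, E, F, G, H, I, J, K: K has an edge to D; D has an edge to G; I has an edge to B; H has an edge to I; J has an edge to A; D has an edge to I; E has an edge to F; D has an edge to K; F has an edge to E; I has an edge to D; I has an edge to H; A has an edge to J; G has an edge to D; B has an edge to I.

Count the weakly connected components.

From A: component {A, J}.
From B: component {B, D, G, H, I, K}.
From C: component {C}.
From E: component {E, F}.
That's 4 components.

4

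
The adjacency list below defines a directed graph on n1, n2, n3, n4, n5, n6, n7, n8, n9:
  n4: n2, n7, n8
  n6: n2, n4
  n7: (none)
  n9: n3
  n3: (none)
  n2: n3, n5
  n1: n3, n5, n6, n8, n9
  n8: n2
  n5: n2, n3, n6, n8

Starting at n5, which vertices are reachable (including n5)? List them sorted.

Start at n5.
Its neighbours: n2, n3, n6, n8.
Then their neighbours: n4.
Then next layer: n7.
Nothing further is reachable.

n2, n3, n4, n5, n6, n7, n8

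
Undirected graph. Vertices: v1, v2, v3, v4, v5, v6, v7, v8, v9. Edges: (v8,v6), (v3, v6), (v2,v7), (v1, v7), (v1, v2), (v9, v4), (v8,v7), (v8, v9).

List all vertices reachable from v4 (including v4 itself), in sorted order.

v1, v2, v3, v4, v6, v7, v8, v9

Start at v4.
Its neighbours: v9.
Then their neighbours: v8.
Then next layer: v6, v7.
Then next layer: v1, v2, v3.
Nothing further is reachable.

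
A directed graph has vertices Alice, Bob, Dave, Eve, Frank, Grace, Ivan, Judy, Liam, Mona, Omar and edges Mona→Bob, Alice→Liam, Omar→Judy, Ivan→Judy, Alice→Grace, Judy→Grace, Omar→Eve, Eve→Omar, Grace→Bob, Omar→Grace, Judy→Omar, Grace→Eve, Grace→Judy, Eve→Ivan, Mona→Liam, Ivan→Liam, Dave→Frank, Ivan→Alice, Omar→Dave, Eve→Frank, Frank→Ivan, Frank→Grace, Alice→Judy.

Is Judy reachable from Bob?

Bob has no outgoing edges, so nothing is reachable from it.

No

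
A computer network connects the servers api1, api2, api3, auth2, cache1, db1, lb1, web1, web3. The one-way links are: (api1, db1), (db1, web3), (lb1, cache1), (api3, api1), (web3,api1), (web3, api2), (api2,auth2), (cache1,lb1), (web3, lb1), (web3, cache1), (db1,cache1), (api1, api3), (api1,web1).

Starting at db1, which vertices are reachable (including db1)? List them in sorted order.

api1, api2, api3, auth2, cache1, db1, lb1, web1, web3

Start at db1.
Its neighbours: cache1, web3.
Then their neighbours: api1, api2, lb1.
Then next layer: api3, auth2, web1.
Every vertex is now reached.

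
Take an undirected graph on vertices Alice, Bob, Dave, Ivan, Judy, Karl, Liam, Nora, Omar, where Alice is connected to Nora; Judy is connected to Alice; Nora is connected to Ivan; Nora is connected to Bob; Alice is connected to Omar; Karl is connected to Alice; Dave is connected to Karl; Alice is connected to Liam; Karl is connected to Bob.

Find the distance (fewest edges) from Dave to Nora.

3

Distance 0: Dave.
Distance 1: Karl.
Distance 2: Alice, Bob.
Distance 3: Judy, Liam, Nora, Omar — contains Nora.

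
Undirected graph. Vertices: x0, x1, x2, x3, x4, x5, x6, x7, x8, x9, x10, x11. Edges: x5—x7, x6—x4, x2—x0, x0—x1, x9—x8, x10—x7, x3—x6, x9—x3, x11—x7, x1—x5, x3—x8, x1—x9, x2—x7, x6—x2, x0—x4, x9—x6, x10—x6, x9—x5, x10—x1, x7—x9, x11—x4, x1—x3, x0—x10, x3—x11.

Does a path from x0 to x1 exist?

Explore from x0.
Distance 1: reach x1, x2, x4, x10.
Found x1.

Yes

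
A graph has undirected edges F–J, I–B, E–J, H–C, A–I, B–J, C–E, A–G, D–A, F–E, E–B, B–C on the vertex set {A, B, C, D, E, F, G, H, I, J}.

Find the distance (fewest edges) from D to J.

Distance 0: D.
Distance 1: A.
Distance 2: G, I.
Distance 3: B.
Distance 4: C, E, J — contains J.

4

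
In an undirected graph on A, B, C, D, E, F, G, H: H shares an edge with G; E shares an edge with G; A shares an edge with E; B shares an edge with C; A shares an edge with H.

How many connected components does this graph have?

From A: component {A, E, G, H}.
From B: component {B, C}.
From D: component {D}.
From F: component {F}.
That's 4 components.

4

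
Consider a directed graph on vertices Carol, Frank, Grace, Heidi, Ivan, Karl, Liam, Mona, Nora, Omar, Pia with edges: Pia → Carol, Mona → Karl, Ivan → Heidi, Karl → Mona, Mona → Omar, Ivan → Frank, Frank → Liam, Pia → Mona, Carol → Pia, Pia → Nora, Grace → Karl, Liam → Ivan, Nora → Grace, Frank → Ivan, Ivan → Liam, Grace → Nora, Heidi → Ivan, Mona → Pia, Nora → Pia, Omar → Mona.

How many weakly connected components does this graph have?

2

From Carol: component {Carol, Grace, Karl, Mona, Nora, Omar, Pia}.
From Frank: component {Frank, Heidi, Ivan, Liam}.
That's 2 components.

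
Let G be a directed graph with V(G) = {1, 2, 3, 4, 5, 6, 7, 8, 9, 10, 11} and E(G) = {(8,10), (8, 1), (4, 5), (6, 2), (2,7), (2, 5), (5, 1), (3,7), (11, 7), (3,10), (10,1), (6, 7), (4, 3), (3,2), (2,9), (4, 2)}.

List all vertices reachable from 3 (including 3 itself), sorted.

Start at 3.
Its neighbours: 2, 7, 10.
Then their neighbours: 1, 5, 9.
Nothing further is reachable.

1, 2, 3, 5, 7, 9, 10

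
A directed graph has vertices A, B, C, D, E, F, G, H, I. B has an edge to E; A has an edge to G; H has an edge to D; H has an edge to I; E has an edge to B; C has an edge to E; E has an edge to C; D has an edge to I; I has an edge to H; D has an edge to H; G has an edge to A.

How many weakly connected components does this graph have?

From A: component {A, G}.
From B: component {B, C, E}.
From D: component {D, H, I}.
From F: component {F}.
That's 4 components.

4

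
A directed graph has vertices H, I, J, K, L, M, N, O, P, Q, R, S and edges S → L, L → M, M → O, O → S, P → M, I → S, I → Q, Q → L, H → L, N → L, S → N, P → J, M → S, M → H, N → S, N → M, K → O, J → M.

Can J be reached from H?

Explore from H.
Distance 1: reach L.
Distance 2: reach M.
Distance 3: reach O, S.
Distance 4: reach N.
The search from H is exhausted; no directed path reaches J.

No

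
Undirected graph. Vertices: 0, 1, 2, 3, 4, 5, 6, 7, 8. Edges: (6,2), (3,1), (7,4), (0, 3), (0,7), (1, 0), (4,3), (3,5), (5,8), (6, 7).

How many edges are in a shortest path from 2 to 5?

5

Distance 0: 2.
Distance 1: 6.
Distance 2: 7.
Distance 3: 0, 4.
Distance 4: 1, 3.
Distance 5: 5 — contains 5.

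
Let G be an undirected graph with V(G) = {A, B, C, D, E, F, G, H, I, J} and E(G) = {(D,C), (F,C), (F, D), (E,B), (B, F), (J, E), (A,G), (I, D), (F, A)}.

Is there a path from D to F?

Explore from D.
Distance 1: reach C, F, I.
Found F.

Yes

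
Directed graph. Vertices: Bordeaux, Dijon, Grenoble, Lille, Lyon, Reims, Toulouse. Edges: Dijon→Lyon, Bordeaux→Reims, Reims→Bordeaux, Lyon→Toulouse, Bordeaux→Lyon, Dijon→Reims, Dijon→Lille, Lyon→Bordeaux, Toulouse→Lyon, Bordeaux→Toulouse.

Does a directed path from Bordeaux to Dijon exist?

Explore from Bordeaux.
Distance 1: reach Lyon, Reims, Toulouse.
The search from Bordeaux is exhausted; no directed path reaches Dijon.

No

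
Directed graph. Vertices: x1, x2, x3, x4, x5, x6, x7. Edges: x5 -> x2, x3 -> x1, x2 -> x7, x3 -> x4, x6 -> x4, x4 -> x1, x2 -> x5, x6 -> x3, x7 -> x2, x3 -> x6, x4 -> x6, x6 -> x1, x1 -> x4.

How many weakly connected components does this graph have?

2

From x1: component {x1, x3, x4, x6}.
From x2: component {x2, x5, x7}.
That's 2 components.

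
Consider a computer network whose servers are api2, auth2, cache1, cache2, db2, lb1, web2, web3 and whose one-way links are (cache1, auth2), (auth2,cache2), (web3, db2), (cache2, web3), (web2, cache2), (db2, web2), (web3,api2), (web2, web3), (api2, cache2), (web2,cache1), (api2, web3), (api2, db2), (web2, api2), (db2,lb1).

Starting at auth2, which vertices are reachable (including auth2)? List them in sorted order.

Start at auth2.
Its neighbours: cache2.
Then their neighbours: web3.
Then next layer: api2, db2.
Then next layer: lb1, web2.
Then next layer: cache1.
Every vertex is now reached.

api2, auth2, cache1, cache2, db2, lb1, web2, web3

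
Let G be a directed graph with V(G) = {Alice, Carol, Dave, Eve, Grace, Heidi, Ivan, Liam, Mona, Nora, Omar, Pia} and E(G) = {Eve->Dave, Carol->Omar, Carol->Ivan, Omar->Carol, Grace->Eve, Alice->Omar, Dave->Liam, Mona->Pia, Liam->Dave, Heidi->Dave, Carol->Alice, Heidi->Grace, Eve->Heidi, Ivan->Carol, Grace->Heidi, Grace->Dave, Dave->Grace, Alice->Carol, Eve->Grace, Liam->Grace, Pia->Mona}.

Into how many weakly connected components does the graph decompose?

4

From Alice: component {Alice, Carol, Ivan, Omar}.
From Dave: component {Dave, Eve, Grace, Heidi, Liam}.
From Mona: component {Mona, Pia}.
From Nora: component {Nora}.
That's 4 components.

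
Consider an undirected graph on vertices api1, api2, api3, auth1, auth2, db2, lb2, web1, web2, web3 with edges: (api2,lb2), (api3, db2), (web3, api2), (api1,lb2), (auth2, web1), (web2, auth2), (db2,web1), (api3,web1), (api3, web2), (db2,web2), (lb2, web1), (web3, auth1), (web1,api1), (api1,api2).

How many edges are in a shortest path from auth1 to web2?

6

Distance 0: auth1.
Distance 1: web3.
Distance 2: api2.
Distance 3: api1, lb2.
Distance 4: web1.
Distance 5: api3, auth2, db2.
Distance 6: web2 — contains web2.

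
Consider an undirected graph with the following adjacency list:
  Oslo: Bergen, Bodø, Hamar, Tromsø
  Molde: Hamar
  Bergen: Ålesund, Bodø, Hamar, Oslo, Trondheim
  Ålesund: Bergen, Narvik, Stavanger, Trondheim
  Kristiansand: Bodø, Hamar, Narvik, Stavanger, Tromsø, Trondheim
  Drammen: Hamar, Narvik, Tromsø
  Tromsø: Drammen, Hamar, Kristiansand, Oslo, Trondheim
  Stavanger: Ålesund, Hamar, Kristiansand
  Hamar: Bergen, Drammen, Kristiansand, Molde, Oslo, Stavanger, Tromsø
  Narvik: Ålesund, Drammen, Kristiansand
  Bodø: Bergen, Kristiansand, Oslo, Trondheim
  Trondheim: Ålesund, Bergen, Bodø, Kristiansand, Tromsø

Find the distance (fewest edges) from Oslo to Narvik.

Distance 0: Oslo.
Distance 1: Bergen, Bodø, Hamar, Tromsø.
Distance 2: Ålesund, Drammen, Kristiansand, Molde, Stavanger, Trondheim.
Distance 3: Narvik — contains Narvik.

3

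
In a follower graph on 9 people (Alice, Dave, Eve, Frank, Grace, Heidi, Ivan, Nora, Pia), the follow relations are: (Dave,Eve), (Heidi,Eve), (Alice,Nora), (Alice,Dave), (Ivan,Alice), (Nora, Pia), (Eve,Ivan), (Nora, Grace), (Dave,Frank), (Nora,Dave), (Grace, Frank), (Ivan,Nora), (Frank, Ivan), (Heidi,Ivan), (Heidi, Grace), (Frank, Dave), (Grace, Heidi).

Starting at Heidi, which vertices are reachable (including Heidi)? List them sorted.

Start at Heidi.
Its neighbours: Eve, Grace, Ivan.
Then their neighbours: Alice, Frank, Nora.
Then next layer: Dave, Pia.
Every vertex is now reached.

Alice, Dave, Eve, Frank, Grace, Heidi, Ivan, Nora, Pia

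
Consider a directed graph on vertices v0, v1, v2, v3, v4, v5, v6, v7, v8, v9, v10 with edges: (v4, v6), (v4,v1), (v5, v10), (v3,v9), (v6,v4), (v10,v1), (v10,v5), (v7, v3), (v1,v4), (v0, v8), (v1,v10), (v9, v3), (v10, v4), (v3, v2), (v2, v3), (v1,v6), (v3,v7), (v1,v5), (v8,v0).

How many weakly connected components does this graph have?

From v0: component {v0, v8}.
From v1: component {v1, v4, v5, v6, v10}.
From v2: component {v2, v3, v7, v9}.
That's 3 components.

3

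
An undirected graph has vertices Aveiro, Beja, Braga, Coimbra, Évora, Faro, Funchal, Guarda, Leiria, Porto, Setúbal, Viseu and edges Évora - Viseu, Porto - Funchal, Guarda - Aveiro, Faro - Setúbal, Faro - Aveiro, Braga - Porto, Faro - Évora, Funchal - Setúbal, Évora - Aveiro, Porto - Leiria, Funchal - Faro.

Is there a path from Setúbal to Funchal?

Yes

Explore from Setúbal.
Distance 1: reach Faro, Funchal.
Found Funchal.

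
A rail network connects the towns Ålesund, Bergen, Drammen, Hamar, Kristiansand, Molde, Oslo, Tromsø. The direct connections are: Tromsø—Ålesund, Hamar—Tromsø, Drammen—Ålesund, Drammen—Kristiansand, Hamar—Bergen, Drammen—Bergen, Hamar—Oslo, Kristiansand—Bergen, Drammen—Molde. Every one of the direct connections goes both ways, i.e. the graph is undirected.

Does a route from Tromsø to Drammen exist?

Explore from Tromsø.
Distance 1: reach Ålesund, Hamar.
Distance 2: reach Bergen, Drammen, Oslo.
Found Drammen.

Yes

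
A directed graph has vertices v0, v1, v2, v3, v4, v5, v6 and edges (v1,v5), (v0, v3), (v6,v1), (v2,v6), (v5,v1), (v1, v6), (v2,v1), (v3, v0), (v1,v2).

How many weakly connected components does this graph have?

From v0: component {v0, v3}.
From v1: component {v1, v2, v5, v6}.
From v4: component {v4}.
That's 3 components.

3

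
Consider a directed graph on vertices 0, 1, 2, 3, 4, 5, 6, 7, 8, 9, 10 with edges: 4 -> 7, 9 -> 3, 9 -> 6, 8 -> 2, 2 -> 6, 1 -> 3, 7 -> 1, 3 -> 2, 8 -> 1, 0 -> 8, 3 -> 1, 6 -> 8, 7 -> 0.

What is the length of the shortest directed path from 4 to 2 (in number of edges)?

Distance 0: 4.
Distance 1: 7.
Distance 2: 0, 1.
Distance 3: 3, 8.
Distance 4: 2 — contains 2.

4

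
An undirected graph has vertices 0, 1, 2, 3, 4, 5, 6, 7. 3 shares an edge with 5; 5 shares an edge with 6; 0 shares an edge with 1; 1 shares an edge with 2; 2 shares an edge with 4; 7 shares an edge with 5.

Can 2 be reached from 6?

No

Explore from 6.
Distance 1: reach 5.
Distance 2: reach 3, 7.
The search is exhausted without reaching 2; it lies in a different component.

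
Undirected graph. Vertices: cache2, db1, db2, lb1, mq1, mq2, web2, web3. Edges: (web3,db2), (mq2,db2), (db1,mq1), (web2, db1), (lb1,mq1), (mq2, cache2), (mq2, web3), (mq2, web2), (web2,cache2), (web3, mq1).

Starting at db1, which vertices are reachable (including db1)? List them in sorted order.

Start at db1.
Its neighbours: mq1, web2.
Then their neighbours: cache2, lb1, mq2, web3.
Then next layer: db2.
Every vertex is now reached.

cache2, db1, db2, lb1, mq1, mq2, web2, web3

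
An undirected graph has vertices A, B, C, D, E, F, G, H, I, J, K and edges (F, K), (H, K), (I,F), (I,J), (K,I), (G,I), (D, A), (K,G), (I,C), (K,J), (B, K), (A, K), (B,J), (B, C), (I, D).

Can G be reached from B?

Yes

Explore from B.
Distance 1: reach C, J, K.
Distance 2: reach A, F, G, H, I.
Found G.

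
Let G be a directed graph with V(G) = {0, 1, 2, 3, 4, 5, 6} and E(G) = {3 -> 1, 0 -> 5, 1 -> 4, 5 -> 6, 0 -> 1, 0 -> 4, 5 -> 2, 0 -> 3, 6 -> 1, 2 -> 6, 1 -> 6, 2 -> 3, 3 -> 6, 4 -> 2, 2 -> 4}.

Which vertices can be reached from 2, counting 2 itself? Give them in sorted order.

Start at 2.
Its neighbours: 3, 4, 6.
Then their neighbours: 1.
Nothing further is reachable.

1, 2, 3, 4, 6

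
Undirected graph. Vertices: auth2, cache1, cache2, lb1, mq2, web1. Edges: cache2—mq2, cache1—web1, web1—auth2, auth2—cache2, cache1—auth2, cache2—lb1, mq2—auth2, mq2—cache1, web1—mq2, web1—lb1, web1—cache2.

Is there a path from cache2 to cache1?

Yes

Explore from cache2.
Distance 1: reach auth2, lb1, mq2, web1.
Distance 2: reach cache1.
Found cache1.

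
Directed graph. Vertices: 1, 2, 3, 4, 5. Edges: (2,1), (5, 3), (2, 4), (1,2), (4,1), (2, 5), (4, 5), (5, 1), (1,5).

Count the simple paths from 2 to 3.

4

2→1→5→3
2→4→1→5→3
2→4→5→3
2→5→3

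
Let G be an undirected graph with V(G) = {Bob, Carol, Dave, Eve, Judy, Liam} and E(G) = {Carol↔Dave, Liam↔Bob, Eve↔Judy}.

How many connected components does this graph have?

From Bob: component {Bob, Liam}.
From Carol: component {Carol, Dave}.
From Eve: component {Eve, Judy}.
That's 3 components.

3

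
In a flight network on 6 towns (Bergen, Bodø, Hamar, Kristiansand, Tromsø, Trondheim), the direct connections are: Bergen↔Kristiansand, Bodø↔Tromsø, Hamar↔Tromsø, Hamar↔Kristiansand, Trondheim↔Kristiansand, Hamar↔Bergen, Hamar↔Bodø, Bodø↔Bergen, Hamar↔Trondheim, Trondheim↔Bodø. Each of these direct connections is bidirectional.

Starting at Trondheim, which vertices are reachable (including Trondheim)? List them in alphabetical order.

Start at Trondheim.
Its neighbours: Bodø, Hamar, Kristiansand.
Then their neighbours: Bergen, Tromsø.
Every vertex is now reached.

Bergen, Bodø, Hamar, Kristiansand, Tromsø, Trondheim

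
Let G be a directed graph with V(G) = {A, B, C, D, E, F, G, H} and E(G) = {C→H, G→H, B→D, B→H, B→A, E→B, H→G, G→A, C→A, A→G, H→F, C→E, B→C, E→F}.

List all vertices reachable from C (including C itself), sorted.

A, B, C, D, E, F, G, H

Start at C.
Its neighbours: A, E, H.
Then their neighbours: B, F, G.
Then next layer: D.
Every vertex is now reached.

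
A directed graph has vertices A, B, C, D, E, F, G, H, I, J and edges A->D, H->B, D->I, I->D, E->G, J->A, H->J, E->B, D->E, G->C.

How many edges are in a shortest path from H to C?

6

Distance 0: H.
Distance 1: B, J.
Distance 2: A.
Distance 3: D.
Distance 4: E, I.
Distance 5: G.
Distance 6: C — contains C.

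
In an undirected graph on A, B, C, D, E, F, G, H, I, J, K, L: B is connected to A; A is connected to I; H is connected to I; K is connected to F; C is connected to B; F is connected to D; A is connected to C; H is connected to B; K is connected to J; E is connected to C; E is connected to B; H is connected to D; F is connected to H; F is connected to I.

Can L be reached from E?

No

Explore from E.
Distance 1: reach B, C.
Distance 2: reach A, H.
Distance 3: reach D, F, I.
Distance 4: reach K.
Distance 5: reach J.
The search is exhausted without reaching L; it lies in a different component.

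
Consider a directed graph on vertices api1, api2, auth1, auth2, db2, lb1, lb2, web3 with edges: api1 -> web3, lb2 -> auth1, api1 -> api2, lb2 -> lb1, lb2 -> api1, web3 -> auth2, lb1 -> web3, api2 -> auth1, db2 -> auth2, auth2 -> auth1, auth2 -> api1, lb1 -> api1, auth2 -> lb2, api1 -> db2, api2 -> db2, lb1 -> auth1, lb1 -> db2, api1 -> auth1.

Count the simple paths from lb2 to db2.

7

lb2→api1→api2→db2
lb2→api1→db2
lb2→lb1→api1→api2→db2
lb2→lb1→api1→db2
lb2→lb1→db2
lb2→lb1→web3→auth2→api1→api2→db2
lb2→lb1→web3→auth2→api1→db2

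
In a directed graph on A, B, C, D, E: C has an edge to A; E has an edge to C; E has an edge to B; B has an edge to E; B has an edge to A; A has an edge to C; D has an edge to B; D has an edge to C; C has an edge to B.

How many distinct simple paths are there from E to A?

3

E→B→A
E→C→A
E→C→B→A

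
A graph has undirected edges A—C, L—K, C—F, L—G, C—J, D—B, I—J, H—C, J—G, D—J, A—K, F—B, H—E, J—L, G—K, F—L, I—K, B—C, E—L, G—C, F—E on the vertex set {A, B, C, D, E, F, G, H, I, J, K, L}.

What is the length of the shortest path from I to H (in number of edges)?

3

Distance 0: I.
Distance 1: J, K.
Distance 2: A, C, D, G, L.
Distance 3: B, E, F, H — contains H.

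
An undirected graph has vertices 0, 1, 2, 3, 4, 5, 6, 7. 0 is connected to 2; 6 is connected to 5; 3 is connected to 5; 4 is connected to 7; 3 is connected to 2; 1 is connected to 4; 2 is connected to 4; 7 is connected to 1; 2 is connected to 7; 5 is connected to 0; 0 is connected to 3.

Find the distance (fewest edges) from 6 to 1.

Distance 0: 6.
Distance 1: 5.
Distance 2: 0, 3.
Distance 3: 2.
Distance 4: 4, 7.
Distance 5: 1 — contains 1.

5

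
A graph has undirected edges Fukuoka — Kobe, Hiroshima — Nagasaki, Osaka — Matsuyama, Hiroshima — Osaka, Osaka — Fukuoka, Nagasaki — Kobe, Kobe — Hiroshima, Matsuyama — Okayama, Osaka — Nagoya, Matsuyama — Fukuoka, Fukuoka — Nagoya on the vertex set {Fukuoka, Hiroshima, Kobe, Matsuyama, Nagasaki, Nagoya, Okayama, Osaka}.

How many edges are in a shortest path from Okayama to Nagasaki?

Distance 0: Okayama.
Distance 1: Matsuyama.
Distance 2: Fukuoka, Osaka.
Distance 3: Hiroshima, Kobe, Nagoya.
Distance 4: Nagasaki — contains Nagasaki.

4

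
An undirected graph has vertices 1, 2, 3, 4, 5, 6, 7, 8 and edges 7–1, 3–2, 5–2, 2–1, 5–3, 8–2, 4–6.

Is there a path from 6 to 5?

No

Explore from 6.
Distance 1: reach 4.
The search is exhausted without reaching 5; it lies in a different component.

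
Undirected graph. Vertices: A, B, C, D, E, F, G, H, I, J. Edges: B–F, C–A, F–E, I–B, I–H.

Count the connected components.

From A: component {A, C}.
From B: component {B, E, F, H, I}.
From D: component {D}.
From G: component {G}.
From J: component {J}.
That's 5 components.

5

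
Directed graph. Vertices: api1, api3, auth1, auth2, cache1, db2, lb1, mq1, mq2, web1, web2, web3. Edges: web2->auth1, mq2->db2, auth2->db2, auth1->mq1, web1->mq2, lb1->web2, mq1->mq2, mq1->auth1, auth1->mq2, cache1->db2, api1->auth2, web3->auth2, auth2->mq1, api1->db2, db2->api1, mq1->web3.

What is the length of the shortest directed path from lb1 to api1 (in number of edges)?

5

Distance 0: lb1.
Distance 1: web2.
Distance 2: auth1.
Distance 3: mq1, mq2.
Distance 4: db2, web3.
Distance 5: api1, auth2 — contains api1.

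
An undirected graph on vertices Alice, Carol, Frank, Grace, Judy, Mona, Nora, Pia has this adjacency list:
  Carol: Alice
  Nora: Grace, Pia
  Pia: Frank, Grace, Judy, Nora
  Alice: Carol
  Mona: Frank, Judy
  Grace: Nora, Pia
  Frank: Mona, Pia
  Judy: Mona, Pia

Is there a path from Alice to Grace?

No

Explore from Alice.
Distance 1: reach Carol.
The search is exhausted without reaching Grace; it lies in a different component.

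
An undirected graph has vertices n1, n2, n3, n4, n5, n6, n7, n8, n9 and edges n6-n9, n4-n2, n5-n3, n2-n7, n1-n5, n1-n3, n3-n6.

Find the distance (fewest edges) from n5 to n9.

3

Distance 0: n5.
Distance 1: n1, n3.
Distance 2: n6.
Distance 3: n9 — contains n9.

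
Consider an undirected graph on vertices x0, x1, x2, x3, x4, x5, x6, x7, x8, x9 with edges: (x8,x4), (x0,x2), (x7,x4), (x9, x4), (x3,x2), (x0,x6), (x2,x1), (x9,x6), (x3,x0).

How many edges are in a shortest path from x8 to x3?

5

Distance 0: x8.
Distance 1: x4.
Distance 2: x7, x9.
Distance 3: x6.
Distance 4: x0.
Distance 5: x2, x3 — contains x3.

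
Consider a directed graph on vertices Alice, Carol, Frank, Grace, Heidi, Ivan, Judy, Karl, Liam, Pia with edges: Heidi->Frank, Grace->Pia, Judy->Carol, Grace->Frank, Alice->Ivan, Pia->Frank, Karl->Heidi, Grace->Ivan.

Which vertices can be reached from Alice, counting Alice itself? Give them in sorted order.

Start at Alice.
Its neighbours: Ivan.
Nothing further is reachable.

Alice, Ivan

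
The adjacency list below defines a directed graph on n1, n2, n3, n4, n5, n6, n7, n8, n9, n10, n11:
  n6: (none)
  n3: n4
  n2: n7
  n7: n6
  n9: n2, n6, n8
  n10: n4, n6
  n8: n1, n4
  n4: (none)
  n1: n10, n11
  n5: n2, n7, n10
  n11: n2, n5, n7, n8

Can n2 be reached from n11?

Explore from n11.
Distance 1: reach n2, n5, n7, n8.
Found n2.

Yes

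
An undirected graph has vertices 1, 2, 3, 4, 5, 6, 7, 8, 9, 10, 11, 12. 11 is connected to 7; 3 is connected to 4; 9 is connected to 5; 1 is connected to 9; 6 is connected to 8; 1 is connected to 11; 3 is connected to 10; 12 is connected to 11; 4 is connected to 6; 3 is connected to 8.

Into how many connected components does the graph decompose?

3

From 1: component {1, 5, 7, 9, 11, 12}.
From 2: component {2}.
From 3: component {3, 4, 6, 8, 10}.
That's 3 components.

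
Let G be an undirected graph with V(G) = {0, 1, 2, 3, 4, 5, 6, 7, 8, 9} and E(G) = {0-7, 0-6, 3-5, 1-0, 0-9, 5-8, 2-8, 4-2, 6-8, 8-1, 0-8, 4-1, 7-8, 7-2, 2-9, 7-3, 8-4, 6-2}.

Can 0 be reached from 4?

Explore from 4.
Distance 1: reach 1, 2, 8.
Distance 2: reach 0, 5, 6, 7, 9.
Found 0.

Yes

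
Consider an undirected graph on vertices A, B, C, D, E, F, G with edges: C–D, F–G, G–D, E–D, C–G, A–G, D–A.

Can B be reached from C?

No

Explore from C.
Distance 1: reach D, G.
Distance 2: reach A, E, F.
The search is exhausted without reaching B; it lies in a different component.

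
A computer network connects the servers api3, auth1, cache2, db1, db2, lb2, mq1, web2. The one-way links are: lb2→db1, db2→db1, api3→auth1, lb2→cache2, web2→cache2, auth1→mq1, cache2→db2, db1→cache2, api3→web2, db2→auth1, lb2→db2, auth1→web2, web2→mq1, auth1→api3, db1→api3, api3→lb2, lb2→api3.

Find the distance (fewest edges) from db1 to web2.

2

Distance 0: db1.
Distance 1: api3, cache2.
Distance 2: auth1, db2, lb2, web2 — contains web2.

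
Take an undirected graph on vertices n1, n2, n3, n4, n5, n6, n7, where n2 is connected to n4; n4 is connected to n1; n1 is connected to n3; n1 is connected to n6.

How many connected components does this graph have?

From n1: component {n1, n2, n3, n4, n6}.
From n5: component {n5}.
From n7: component {n7}.
That's 3 components.

3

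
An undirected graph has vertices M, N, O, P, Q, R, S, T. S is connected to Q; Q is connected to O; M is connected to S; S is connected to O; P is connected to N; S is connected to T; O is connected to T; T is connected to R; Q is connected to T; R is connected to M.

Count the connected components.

From M: component {M, O, Q, R, S, T}.
From N: component {N, P}.
That's 2 components.

2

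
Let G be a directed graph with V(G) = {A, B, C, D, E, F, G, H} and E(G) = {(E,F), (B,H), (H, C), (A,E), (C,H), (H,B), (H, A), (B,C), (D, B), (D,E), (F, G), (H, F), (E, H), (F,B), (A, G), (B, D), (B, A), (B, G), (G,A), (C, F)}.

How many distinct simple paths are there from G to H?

G→A→E→F→B→C→H
G→A→E→F→B→H
G→A→E→H

3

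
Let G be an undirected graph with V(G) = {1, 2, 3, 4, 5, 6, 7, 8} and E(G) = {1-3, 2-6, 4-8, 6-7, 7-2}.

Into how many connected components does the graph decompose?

4

From 1: component {1, 3}.
From 2: component {2, 6, 7}.
From 4: component {4, 8}.
From 5: component {5}.
That's 4 components.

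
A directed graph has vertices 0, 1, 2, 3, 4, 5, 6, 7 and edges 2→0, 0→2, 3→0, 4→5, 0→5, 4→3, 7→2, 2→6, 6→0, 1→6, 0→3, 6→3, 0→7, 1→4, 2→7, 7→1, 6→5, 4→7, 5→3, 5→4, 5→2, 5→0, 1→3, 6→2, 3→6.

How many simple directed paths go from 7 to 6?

7→1→3→0→2→6
7→1→3→0→5→2→6
7→1→3→6
7→1→4→3→0→2→6
7→1→4→3→0→5→2→6
7→1→4→3→6
7→1→4→5→0→2→6
7→1→4→5→0→3→6
... and 9 more.

17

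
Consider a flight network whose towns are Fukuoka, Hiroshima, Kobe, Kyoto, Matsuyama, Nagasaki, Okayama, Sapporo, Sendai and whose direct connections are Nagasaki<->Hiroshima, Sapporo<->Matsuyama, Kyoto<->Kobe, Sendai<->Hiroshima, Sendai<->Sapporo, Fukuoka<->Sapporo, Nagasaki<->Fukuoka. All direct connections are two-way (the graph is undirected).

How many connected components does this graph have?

3

From Fukuoka: component {Fukuoka, Hiroshima, Matsuyama, Nagasaki, Sapporo, Sendai}.
From Kobe: component {Kobe, Kyoto}.
From Okayama: component {Okayama}.
That's 3 components.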